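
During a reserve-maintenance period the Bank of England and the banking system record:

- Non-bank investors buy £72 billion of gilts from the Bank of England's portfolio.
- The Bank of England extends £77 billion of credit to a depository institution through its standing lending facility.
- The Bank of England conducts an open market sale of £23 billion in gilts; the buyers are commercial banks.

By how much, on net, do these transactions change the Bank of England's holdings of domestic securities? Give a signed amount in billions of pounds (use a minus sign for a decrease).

-£95 billion

Bank of England balance sheet:
  Assets:      Securities −£95B, Loans to banks +£77B
  Liabilities: Bank reserves −£18B
Commercial banking system:
  Assets:      Reserves at CB −£18B, Securities +£23B
  Liabilities: Checkable deposits −£72B, Borrowings from CB +£77B
So the change in the Bank of England's holdings of domestic securities is -£95 billion.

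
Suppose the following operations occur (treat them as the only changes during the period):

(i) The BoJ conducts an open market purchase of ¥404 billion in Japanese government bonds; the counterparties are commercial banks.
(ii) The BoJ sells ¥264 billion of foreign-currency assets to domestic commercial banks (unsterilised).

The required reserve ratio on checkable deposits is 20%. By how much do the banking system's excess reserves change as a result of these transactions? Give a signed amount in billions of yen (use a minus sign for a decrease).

+¥140 billion

OMO purchase (from banks) ¥404 billion: reserves +¥404B, deposits 0.
FX sale ¥264 billion: reserves −¥264B, deposits 0.
Totals: Δreserves = +¥140B, Δdeposits = 0.
Δrequired reserves = 20% × 0 = 0.
Δexcess reserves = Δreserves − Δrequired = +¥140B − (0) = +¥140 billion.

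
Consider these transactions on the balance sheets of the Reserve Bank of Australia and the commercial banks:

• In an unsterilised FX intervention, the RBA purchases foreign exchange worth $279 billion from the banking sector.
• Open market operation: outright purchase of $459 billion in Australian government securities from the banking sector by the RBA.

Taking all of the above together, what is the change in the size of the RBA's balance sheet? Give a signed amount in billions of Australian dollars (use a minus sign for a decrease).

FX purchase $279 billion: an RBA asset is acquired → +$279B.
OMO purchase (from banks) $459 billion: an RBA asset is acquired → +$459B.
Net: 279 + 459 = +$738 billion.

+$738 billion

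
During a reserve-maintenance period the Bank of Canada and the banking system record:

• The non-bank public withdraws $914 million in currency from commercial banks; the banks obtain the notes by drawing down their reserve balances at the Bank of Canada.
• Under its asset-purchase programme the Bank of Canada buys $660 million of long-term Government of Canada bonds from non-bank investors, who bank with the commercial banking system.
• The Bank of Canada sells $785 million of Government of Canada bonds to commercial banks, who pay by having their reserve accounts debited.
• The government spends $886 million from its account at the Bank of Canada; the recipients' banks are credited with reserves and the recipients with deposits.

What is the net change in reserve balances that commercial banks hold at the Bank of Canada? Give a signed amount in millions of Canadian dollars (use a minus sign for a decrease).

Currency withdrawal $914 million: banks swap reserves for currency → −$914M.
Asset purchase (from non-banks) $660 million: the Bank of Canada pays by crediting reserve accounts → +$660M.
OMO sale (to banks) $785 million: the buying banks pay out of their reserve balances → −$785M.
Government spending $886 million: government payments flow into bank reserve accounts → +$886M.
Net: −914 + 660 − 785 + 886 = -$153 million.

-$153 million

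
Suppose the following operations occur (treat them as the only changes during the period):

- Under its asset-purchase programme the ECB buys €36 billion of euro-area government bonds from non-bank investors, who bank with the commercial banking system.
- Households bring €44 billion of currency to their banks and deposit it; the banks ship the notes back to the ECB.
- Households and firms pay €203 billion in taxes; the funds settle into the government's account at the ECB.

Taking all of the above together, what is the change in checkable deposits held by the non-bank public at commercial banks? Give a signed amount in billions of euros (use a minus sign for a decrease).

-€123 billion

ECB balance sheet:
  Assets:      Securities +€36B
  Liabilities: Bank reserves −€123B, Currency in circulation −€44B, Government deposits +€203B
Commercial banking system:
  Assets:      Reserves at CB −€123B
  Liabilities: Checkable deposits −€123B
So the change in checkable deposits held by the non-bank public at commercial banks is -€123 billion.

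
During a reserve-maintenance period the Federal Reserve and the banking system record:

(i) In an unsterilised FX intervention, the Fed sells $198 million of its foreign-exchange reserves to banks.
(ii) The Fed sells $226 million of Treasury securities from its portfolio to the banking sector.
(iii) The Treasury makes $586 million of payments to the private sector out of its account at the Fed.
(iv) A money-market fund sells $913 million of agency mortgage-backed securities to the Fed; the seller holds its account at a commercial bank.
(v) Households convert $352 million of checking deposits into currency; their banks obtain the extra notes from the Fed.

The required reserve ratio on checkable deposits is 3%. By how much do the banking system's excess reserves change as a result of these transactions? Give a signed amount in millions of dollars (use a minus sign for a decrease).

FX sale $198 million: reserves −$198M, deposits 0.
OMO sale (to banks) $226 million: reserves −$226M, deposits 0.
Government spending $586 million: reserves +$586M, deposits +$586M.
Asset purchase (from non-banks) $913 million: reserves +$913M, deposits +$913M.
Currency withdrawal $352 million: reserves −$352M, deposits −$352M.
Totals: Δreserves = +$723M, Δdeposits = +$1147M.
Δrequired reserves = 3% × +$1147M = +$34.41M.
Δexcess reserves = Δreserves − Δrequired = +$723M − (+$34.41M) = +$688.59 million.

+$688.59 million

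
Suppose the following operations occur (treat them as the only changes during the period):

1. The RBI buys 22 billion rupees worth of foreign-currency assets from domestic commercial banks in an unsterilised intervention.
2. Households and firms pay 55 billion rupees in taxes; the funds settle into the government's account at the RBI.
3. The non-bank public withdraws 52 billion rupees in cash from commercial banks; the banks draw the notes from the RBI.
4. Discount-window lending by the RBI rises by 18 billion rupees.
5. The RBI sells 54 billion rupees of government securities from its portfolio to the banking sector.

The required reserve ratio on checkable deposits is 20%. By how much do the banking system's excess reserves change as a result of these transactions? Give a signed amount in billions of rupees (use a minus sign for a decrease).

-99.6 billion

FX purchase 22 billion rupees: reserves +22B, deposits 0.
Government account inflow 55 billion rupees: reserves −55B, deposits −55B.
Currency withdrawal 52 billion rupees: reserves −52B, deposits −52B.
Discount-window loan 18 billion rupees: reserves +18B, deposits 0.
OMO sale (to banks) 54 billion rupees: reserves −54B, deposits 0.
Totals: Δreserves = −121B, Δdeposits = −107B.
Δrequired reserves = 20% × −107B = −21.4B.
Δexcess reserves = Δreserves − Δrequired = −121B − (−21.4B) = -99.6 billion.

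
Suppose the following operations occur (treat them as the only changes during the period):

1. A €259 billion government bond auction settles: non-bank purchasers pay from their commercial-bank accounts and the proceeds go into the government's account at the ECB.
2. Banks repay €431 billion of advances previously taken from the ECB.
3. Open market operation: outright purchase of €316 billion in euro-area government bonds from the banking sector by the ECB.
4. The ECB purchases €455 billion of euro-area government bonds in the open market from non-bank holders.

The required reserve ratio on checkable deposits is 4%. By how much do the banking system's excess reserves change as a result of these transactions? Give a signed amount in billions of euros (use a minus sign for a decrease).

+€73.16 billion

Government account inflow €259 billion: reserves −€259B, deposits −€259B.
Discount-window repayment €431 billion: reserves −€431B, deposits 0.
OMO purchase (from banks) €316 billion: reserves +€316B, deposits 0.
Asset purchase (from non-banks) €455 billion: reserves +€455B, deposits +€455B.
Totals: Δreserves = +€81B, Δdeposits = +€196B.
Δrequired reserves = 4% × +€196B = +€7.84B.
Δexcess reserves = Δreserves − Δrequired = +€81B − (+€7.84B) = +€73.16 billion.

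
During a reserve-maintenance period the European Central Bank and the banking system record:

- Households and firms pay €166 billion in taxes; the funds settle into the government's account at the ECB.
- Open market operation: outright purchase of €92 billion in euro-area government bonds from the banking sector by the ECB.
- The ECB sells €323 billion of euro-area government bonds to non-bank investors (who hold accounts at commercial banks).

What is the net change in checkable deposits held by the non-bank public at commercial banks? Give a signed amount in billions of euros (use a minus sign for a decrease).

Government account inflow €166 billion: non-bank counterparties' bank balances fall → −€166B.
OMO purchase (from banks) €92 billion: the counterparty is a bank, so public deposits are unchanged → 0.
Asset sale (to non-banks) €323 billion: non-bank counterparties' bank balances fall → −€323B.
Net: −166 + 0 − 323 = -€489 billion.

-€489 billion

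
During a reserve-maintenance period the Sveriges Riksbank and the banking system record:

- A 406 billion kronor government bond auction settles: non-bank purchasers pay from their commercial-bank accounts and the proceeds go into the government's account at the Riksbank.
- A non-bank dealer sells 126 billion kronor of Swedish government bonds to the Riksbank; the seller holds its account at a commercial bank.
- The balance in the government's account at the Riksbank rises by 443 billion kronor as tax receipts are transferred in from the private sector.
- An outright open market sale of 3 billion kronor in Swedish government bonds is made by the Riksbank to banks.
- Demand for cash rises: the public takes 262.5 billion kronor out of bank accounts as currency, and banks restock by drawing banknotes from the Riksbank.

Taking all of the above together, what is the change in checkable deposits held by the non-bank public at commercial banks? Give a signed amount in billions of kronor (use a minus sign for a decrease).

-985.5 billion

Government account inflow 406 billion kronor: non-bank counterparties' bank balances fall → −406B.
Asset purchase (from non-banks) 126 billion kronor: non-bank counterparties' bank balances rise → +126B.
Government account inflow 443 billion kronor: non-bank counterparties' bank balances fall → −443B.
OMO sale (to banks) 3 billion kronor: the counterparty is a bank, so public deposits are unchanged → 0.
Currency withdrawal 262.5 billion kronor: non-bank counterparties' bank balances fall → −262.5B.
Net: −406 + 126 − 443 + 0 − 262.5 = -985.5 billion.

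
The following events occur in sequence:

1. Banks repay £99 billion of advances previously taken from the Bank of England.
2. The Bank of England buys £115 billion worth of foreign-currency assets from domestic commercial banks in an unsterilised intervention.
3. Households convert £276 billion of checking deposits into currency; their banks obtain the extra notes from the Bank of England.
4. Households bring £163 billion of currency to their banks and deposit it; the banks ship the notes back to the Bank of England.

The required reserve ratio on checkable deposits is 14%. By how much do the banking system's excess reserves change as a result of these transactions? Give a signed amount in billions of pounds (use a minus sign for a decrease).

-£81.18 billion

Discount-window repayment £99 billion: reserves −£99B, deposits 0.
FX purchase £115 billion: reserves +£115B, deposits 0.
Currency withdrawal £276 billion: reserves −£276B, deposits −£276B.
Currency deposit £163 billion: reserves +£163B, deposits +£163B.
Totals: Δreserves = −£97B, Δdeposits = −£113B.
Δrequired reserves = 14% × −£113B = −£15.82B.
Δexcess reserves = Δreserves − Δrequired = −£97B − (−£15.82B) = -£81.18 billion.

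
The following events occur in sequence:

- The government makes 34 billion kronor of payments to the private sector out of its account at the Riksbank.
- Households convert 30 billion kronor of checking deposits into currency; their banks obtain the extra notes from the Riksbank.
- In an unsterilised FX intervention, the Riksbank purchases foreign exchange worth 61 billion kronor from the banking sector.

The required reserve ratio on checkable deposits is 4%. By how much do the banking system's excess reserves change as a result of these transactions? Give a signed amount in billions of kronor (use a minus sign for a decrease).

+64.84 billion

Government spending 34 billion kronor: reserves +34B, deposits +34B.
Currency withdrawal 30 billion kronor: reserves −30B, deposits −30B.
FX purchase 61 billion kronor: reserves +61B, deposits 0.
Totals: Δreserves = +65B, Δdeposits = +4B.
Δrequired reserves = 4% × +4B = +0.16B.
Δexcess reserves = Δreserves − Δrequired = +65B − (+0.16B) = +64.84 billion.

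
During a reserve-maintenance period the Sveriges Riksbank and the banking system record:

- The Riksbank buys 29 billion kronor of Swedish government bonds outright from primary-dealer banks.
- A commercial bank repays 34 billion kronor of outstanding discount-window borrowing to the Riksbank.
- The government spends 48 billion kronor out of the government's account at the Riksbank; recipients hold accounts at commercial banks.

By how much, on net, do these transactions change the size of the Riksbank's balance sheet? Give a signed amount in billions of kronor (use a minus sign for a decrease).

Riksbank balance sheet:
  Assets:      Securities +29B, Loans to banks −34B
  Liabilities: Bank reserves +43B, Government deposits −48B
Change in total Riksbank assets = -5 billion.

-5 billion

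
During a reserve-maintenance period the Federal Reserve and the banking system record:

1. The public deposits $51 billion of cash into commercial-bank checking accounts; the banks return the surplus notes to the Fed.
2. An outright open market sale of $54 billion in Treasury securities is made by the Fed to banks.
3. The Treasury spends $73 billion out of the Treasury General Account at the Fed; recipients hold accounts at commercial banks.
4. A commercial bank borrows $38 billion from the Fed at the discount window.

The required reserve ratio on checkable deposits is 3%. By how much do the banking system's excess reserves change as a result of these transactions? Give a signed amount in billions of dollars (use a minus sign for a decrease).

Currency deposit $51 billion: reserves +$51B, deposits +$51B.
OMO sale (to banks) $54 billion: reserves −$54B, deposits 0.
Government spending $73 billion: reserves +$73B, deposits +$73B.
Discount-window loan $38 billion: reserves +$38B, deposits 0.
Totals: Δreserves = +$108B, Δdeposits = +$124B.
Δrequired reserves = 3% × +$124B = +$3.72B.
Δexcess reserves = Δreserves − Δrequired = +$108B − (+$3.72B) = +$104.28 billion.

+$104.28 billion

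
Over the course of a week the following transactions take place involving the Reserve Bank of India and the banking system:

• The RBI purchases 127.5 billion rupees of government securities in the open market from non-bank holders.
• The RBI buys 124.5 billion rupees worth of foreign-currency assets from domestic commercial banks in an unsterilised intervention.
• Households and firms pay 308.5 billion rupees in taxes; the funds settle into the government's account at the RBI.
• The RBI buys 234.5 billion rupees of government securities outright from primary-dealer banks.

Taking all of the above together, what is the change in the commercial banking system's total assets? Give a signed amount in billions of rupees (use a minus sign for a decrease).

-181 billion

Asset purchase (from non-banks) 127.5 billion rupees: bank balance sheets expand → +127.5B.
FX purchase 124.5 billion rupees: just an asset swap on bank balance sheets → 0.
Government account inflow 308.5 billion rupees: bank balance sheets shrink → −308.5B.
OMO purchase (from banks) 234.5 billion rupees: just an asset swap on bank balance sheets → 0.
Net: 127.5 + 0 − 308.5 + 0 = -181 billion.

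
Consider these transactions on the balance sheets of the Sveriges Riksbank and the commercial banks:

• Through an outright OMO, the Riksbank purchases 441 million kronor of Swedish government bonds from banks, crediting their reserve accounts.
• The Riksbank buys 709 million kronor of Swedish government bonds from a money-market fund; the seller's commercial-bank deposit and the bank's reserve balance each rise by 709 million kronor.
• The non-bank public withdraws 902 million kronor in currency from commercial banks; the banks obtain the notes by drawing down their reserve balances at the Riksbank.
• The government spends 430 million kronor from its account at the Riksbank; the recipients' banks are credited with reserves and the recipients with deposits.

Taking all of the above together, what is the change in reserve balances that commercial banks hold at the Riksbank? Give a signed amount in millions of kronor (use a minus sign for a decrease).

+678 million

Riksbank balance sheet:
  Assets:      Securities +1150M
  Liabilities: Bank reserves +678M, Currency in circulation +902M, Government deposits −430M
Commercial banking system:
  Assets:      Reserves at CB +678M, Securities −441M
  Liabilities: Checkable deposits +237M
So the change in reserve balances that commercial banks hold at the Riksbank is +678 million.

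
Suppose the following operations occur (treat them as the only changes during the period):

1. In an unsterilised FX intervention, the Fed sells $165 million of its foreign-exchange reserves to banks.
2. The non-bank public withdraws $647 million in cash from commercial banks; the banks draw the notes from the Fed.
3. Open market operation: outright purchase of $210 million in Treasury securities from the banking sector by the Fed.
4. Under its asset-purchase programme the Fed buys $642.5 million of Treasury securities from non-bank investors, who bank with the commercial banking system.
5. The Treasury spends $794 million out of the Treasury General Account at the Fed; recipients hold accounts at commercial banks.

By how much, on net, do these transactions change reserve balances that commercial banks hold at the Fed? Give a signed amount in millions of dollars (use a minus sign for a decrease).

+$834.5 million

Fed balance sheet:
  Assets:      Securities +$852.5M, Foreign assets −$165M
  Liabilities: Bank reserves +$834.5M, Currency in circulation +$647M, Government deposits −$794M
So the change in reserve balances that commercial banks hold at the Fed is +$834.5 million.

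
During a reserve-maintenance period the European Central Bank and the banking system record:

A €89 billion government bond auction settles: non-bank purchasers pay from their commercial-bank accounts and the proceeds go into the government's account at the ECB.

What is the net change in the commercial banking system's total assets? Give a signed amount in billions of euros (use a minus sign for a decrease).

Government account inflow €89 billion: bank balance sheets shrink → −€89B.

-€89 billion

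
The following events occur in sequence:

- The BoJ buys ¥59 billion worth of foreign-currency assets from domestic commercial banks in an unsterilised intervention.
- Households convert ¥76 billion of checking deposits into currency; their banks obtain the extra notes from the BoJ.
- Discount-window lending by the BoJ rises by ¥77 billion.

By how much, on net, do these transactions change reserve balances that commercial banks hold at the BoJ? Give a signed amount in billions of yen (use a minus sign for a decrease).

FX purchase ¥59 billion: the BoJ pays by crediting reserve accounts → +¥59B.
Currency withdrawal ¥76 billion: banks swap reserves for currency → −¥76B.
Discount-window loan ¥77 billion: the loan is credited to the bank's reserve account → +¥77B.
Net: 59 − 76 + 77 = +¥60 billion.

+¥60 billion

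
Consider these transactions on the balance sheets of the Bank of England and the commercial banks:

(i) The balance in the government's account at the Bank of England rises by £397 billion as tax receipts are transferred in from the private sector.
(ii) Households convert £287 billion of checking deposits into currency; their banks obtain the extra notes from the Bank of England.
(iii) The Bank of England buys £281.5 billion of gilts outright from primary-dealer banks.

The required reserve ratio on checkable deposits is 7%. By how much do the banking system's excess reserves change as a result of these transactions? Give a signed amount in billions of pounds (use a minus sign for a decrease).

-£354.62 billion

Government account inflow £397 billion: reserves −£397B, deposits −£397B.
Currency withdrawal £287 billion: reserves −£287B, deposits −£287B.
OMO purchase (from banks) £281.5 billion: reserves +£281.5B, deposits 0.
Totals: Δreserves = −£402.5B, Δdeposits = −£684B.
Δrequired reserves = 7% × −£684B = −£47.88B.
Δexcess reserves = Δreserves − Δrequired = −£402.5B − (−£47.88B) = -£354.62 billion.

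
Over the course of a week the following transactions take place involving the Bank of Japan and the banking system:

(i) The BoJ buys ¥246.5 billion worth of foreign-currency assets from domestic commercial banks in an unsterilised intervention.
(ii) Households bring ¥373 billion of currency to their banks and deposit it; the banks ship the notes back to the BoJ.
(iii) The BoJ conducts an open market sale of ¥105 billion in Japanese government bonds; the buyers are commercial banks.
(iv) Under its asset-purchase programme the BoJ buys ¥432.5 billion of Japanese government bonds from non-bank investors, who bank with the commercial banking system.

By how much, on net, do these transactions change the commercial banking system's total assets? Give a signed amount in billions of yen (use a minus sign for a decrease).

BoJ balance sheet:
  Assets:      Securities +¥327.5B, Foreign assets +¥246.5B
  Liabilities: Bank reserves +¥947B, Currency in circulation −¥373B
Commercial banking system:
  Assets:      Reserves at CB +¥947B, Securities +¥105B, Foreign assets −¥246.5B
  Liabilities: Checkable deposits +¥805.5B
Change in total bank assets = +¥805.5 billion.

+¥805.5 billion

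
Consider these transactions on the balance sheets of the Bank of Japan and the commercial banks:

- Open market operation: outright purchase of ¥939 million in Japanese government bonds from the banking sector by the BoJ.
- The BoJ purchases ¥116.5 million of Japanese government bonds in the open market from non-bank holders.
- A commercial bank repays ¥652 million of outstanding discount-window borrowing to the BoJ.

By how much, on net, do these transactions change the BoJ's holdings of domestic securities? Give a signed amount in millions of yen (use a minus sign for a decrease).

OMO purchase (from banks) ¥939 million: securities added to the BoJ's portfolio → +¥939M.
Asset purchase (from non-banks) ¥116.5 million: securities added to the BoJ's portfolio → +¥116.5M.
Discount-window repayment ¥652 million: the BoJ's securities portfolio is untouched → 0.
Net: 939 + 116.5 + 0 = +¥1055.5 million.

+¥1055.5 million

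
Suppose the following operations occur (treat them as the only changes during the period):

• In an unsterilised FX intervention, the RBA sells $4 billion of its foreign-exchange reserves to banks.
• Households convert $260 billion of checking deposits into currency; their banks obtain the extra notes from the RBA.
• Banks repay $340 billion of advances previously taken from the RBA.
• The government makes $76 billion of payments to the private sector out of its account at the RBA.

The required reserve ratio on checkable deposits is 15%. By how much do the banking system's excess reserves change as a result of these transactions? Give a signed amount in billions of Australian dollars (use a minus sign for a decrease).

-$500.4 billion

FX sale $4 billion: reserves −$4B, deposits 0.
Currency withdrawal $260 billion: reserves −$260B, deposits −$260B.
Discount-window repayment $340 billion: reserves −$340B, deposits 0.
Government spending $76 billion: reserves +$76B, deposits +$76B.
Totals: Δreserves = −$528B, Δdeposits = −$184B.
Δrequired reserves = 15% × −$184B = −$27.6B.
Δexcess reserves = Δreserves − Δrequired = −$528B − (−$27.6B) = -$500.4 billion.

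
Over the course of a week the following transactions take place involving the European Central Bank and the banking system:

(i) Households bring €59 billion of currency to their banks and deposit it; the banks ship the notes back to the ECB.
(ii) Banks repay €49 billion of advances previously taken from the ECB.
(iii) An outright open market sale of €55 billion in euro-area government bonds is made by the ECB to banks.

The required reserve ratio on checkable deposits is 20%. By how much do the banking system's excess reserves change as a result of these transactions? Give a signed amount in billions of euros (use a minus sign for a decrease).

Currency deposit €59 billion: reserves +€59B, deposits +€59B.
Discount-window repayment €49 billion: reserves −€49B, deposits 0.
OMO sale (to banks) €55 billion: reserves −€55B, deposits 0.
Totals: Δreserves = −€45B, Δdeposits = +€59B.
Δrequired reserves = 20% × +€59B = +€11.8B.
Δexcess reserves = Δreserves − Δrequired = −€45B − (+€11.8B) = -€56.8 billion.

-€56.8 billion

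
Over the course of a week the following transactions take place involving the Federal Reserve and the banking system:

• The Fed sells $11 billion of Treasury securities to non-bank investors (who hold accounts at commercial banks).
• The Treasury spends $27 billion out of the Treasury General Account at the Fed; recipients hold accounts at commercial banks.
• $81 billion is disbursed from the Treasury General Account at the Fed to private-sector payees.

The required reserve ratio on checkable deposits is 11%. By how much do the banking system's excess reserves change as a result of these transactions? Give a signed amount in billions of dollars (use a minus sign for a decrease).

Asset sale (to non-banks) $11 billion: reserves −$11B, deposits −$11B.
Government spending $27 billion: reserves +$27B, deposits +$27B.
Government spending $81 billion: reserves +$81B, deposits +$81B.
Totals: Δreserves = +$97B, Δdeposits = +$97B.
Δrequired reserves = 11% × +$97B = +$10.67B.
Δexcess reserves = Δreserves − Δrequired = +$97B − (+$10.67B) = +$86.33 billion.

+$86.33 billion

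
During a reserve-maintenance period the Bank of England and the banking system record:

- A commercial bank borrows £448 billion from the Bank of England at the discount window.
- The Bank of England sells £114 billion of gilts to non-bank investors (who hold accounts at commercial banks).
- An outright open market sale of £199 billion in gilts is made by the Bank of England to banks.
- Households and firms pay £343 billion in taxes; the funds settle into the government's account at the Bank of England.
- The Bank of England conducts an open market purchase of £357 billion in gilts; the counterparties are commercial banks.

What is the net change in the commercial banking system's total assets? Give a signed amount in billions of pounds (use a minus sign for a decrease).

Bank of England balance sheet:
  Assets:      Securities +£44B, Loans to banks +£448B
  Liabilities: Bank reserves +£149B, Government deposits +£343B
Commercial banking system:
  Assets:      Reserves at CB +£149B, Securities −£158B
  Liabilities: Checkable deposits −£457B, Borrowings from CB +£448B
Change in total bank assets = -£9 billion.

-£9 billion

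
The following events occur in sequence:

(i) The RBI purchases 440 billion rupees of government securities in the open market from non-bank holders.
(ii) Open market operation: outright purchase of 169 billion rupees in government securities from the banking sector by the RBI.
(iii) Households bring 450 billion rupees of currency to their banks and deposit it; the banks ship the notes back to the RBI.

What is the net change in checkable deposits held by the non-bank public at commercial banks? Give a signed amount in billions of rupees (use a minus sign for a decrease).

RBI balance sheet:
  Assets:      Securities +609B
  Liabilities: Bank reserves +1059B, Currency in circulation −450B
Commercial banking system:
  Assets:      Reserves at CB +1059B, Securities −169B
  Liabilities: Checkable deposits +890B
So the change in checkable deposits held by the non-bank public at commercial banks is +890 billion.

+890 billion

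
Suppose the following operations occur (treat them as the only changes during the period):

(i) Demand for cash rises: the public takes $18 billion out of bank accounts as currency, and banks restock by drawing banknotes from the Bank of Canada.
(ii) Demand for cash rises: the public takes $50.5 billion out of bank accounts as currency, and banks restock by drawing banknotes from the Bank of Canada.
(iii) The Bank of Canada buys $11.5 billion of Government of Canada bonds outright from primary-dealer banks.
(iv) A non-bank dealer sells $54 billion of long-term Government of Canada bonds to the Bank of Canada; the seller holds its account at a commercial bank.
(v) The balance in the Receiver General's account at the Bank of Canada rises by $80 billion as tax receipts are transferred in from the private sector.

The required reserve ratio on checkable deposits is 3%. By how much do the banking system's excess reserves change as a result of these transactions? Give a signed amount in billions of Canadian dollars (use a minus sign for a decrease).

-$80.165 billion

Currency withdrawal $18 billion: reserves −$18B, deposits −$18B.
Currency withdrawal $50.5 billion: reserves −$50.5B, deposits −$50.5B.
OMO purchase (from banks) $11.5 billion: reserves +$11.5B, deposits 0.
Asset purchase (from non-banks) $54 billion: reserves +$54B, deposits +$54B.
Government account inflow $80 billion: reserves −$80B, deposits −$80B.
Totals: Δreserves = −$83B, Δdeposits = −$94.5B.
Δrequired reserves = 3% × −$94.5B = −$2.835B.
Δexcess reserves = Δreserves − Δrequired = −$83B − (−$2.835B) = -$80.165 billion.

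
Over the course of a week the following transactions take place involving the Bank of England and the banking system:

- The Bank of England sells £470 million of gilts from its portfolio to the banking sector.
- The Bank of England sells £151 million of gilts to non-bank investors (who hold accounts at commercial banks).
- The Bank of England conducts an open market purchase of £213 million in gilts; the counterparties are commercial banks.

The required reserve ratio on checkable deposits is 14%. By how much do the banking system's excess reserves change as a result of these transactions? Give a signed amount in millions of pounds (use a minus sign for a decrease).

-£386.86 million

OMO sale (to banks) £470 million: reserves −£470M, deposits 0.
Asset sale (to non-banks) £151 million: reserves −£151M, deposits −£151M.
OMO purchase (from banks) £213 million: reserves +£213M, deposits 0.
Totals: Δreserves = −£408M, Δdeposits = −£151M.
Δrequired reserves = 14% × −£151M = −£21.14M.
Δexcess reserves = Δreserves − Δrequired = −£408M − (−£21.14M) = -£386.86 million.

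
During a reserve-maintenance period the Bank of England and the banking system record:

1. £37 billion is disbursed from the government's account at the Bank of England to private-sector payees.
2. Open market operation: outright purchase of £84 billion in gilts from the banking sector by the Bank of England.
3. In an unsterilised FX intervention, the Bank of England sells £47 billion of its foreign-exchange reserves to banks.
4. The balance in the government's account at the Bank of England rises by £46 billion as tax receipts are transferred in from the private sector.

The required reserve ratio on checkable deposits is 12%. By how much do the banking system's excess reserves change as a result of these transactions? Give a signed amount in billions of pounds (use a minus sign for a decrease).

Government spending £37 billion: reserves +£37B, deposits +£37B.
OMO purchase (from banks) £84 billion: reserves +£84B, deposits 0.
FX sale £47 billion: reserves −£47B, deposits 0.
Government account inflow £46 billion: reserves −£46B, deposits −£46B.
Totals: Δreserves = +£28B, Δdeposits = −£9B.
Δrequired reserves = 12% × −£9B = −£1.08B.
Δexcess reserves = Δreserves − Δrequired = +£28B − (−£1.08B) = +£29.08 billion.

+£29.08 billion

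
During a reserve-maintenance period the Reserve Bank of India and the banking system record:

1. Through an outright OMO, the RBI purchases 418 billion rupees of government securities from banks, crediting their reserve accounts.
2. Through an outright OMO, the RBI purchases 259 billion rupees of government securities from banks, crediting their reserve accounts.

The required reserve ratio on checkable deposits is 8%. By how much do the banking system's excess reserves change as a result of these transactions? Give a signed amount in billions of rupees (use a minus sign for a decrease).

OMO purchase (from banks) 418 billion rupees: reserves +418B, deposits 0.
OMO purchase (from banks) 259 billion rupees: reserves +259B, deposits 0.
Totals: Δreserves = +677B, Δdeposits = 0.
Δrequired reserves = 8% × 0 = 0.
Δexcess reserves = Δreserves − Δrequired = +677B − (0) = +677 billion.

+677 billion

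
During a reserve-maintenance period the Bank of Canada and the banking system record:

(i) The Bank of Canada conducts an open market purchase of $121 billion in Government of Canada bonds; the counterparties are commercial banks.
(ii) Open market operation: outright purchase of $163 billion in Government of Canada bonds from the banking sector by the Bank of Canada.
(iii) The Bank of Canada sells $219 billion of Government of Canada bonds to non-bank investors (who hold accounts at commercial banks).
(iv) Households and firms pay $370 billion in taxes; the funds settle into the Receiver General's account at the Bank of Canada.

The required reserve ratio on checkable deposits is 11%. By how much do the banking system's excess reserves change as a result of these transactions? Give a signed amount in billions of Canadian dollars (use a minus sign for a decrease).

OMO purchase (from banks) $121 billion: reserves +$121B, deposits 0.
OMO purchase (from banks) $163 billion: reserves +$163B, deposits 0.
Asset sale (to non-banks) $219 billion: reserves −$219B, deposits −$219B.
Government account inflow $370 billion: reserves −$370B, deposits −$370B.
Totals: Δreserves = −$305B, Δdeposits = −$589B.
Δrequired reserves = 11% × −$589B = −$64.79B.
Δexcess reserves = Δreserves − Δrequired = −$305B − (−$64.79B) = -$240.21 billion.

-$240.21 billion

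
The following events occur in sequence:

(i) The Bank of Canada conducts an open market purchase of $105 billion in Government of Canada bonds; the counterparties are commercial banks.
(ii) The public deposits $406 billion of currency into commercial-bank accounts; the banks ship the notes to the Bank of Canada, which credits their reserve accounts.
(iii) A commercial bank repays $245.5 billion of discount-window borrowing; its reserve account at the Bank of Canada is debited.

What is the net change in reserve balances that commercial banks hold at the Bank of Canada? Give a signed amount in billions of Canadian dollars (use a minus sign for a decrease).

+$265.5 billion

OMO purchase (from banks) $105 billion: the Bank of Canada pays by crediting reserve accounts → +$105B.
Currency deposit $406 billion: returned notes are swapped for reserve credit → +$406B.
Discount-window repayment $245.5 billion: repayment is debited from reserves → −$245.5B.
Net: 105 + 406 − 245.5 = +$265.5 billion.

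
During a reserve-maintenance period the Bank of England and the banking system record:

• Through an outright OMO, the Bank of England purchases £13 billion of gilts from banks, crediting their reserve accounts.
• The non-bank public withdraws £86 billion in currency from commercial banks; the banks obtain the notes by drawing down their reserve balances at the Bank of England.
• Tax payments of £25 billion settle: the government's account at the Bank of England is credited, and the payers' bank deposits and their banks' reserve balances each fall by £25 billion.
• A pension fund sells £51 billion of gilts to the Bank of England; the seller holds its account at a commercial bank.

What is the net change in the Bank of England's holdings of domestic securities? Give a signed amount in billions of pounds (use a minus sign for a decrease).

OMO purchase (from banks) £13 billion: securities added to the Bank of England's portfolio → +£13B.
Currency withdrawal £86 billion: the Bank of England's securities portfolio is untouched → 0.
Government account inflow £25 billion: the Bank of England's securities portfolio is untouched → 0.
Asset purchase (from non-banks) £51 billion: securities added to the Bank of England's portfolio → +£51B.
Net: 13 + 0 + 0 + 51 = +£64 billion.

+£64 billion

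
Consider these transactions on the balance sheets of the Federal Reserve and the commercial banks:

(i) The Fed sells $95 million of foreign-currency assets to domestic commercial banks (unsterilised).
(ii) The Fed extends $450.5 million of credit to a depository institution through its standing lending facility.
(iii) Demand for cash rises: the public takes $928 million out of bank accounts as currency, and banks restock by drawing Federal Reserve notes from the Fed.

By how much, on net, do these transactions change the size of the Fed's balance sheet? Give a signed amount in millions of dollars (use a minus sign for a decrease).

FX sale $95 million: a Fed asset is shed → −$95M.
Discount-window loan $450.5 million: a Fed asset is acquired → +$450.5M.
Currency withdrawal $928 million: only the composition of liabilities changes → 0.
Net: −95 + 450.5 + 0 = +$355.5 million.

+$355.5 million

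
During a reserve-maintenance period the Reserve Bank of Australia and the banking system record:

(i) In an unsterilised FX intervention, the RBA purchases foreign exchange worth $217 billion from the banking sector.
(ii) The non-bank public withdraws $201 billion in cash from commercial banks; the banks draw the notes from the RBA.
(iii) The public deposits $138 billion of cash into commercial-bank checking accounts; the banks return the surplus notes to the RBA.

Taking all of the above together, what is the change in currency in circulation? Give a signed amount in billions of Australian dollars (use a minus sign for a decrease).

FX purchase $217 billion: no currency enters or leaves circulation → 0.
Currency withdrawal $201 billion: notes leave the central bank → +$201B.
Currency deposit $138 billion: notes return to the central bank → −$138B.
Net: 0 + 201 − 138 = +$63 billion.

+$63 billion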